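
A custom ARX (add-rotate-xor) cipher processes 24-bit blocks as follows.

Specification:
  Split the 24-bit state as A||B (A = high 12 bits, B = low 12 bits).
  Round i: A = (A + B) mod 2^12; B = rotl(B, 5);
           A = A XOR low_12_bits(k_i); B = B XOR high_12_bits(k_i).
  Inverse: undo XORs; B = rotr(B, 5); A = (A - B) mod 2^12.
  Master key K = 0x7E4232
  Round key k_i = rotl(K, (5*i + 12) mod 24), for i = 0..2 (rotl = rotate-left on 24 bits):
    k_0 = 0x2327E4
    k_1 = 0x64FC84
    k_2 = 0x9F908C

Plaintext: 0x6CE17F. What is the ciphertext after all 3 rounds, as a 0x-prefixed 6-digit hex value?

s_0 = plaintext = 0x6CE17F
s_1 = Round(s_0, k_0) = 0xFA9DD0
s_2 = Round(s_1, k_1) = 0x1FDC54
s_3 = Round(s_2, k_2) = 0xEDD361

0xEDD361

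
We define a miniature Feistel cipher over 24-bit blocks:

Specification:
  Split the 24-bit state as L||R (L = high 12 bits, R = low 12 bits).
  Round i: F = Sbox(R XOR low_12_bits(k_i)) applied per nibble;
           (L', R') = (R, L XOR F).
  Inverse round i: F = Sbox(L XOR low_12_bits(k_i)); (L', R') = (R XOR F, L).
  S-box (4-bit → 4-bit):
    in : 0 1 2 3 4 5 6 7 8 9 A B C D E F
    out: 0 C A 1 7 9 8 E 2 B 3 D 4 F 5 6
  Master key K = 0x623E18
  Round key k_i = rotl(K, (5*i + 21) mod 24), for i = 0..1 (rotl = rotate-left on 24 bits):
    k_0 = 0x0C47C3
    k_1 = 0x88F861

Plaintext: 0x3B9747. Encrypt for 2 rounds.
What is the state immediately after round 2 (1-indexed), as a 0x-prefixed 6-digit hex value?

s_0 = plaintext = 0x3B9747
s_1 = Round(s_0, k_0) = 0x74739E
s_2 = Round(s_1, k_1) = 0x39EA21

0x39EA21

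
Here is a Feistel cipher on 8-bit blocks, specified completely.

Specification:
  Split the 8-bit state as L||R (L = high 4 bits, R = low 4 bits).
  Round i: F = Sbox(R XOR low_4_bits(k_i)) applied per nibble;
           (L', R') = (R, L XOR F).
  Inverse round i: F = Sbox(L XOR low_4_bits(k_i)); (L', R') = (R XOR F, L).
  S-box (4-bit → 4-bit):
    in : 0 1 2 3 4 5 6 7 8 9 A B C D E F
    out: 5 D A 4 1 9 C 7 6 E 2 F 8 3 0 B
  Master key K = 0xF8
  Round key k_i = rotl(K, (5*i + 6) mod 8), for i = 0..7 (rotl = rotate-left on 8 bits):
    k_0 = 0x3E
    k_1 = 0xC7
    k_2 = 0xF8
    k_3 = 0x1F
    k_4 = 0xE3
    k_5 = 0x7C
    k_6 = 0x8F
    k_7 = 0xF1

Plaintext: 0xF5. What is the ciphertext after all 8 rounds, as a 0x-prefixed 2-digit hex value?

0x3A

s_0 = plaintext = 0xF5
s_1 = Round(s_0, k_0) = 0x50
s_2 = Round(s_1, k_1) = 0x02
s_3 = Round(s_2, k_2) = 0x22
s_4 = Round(s_3, k_3) = 0x21
s_5 = Round(s_4, k_4) = 0x18
s_6 = Round(s_5, k_5) = 0x80
s_7 = Round(s_6, k_6) = 0x03
s_8 = Round(s_7, k_7) = 0x3A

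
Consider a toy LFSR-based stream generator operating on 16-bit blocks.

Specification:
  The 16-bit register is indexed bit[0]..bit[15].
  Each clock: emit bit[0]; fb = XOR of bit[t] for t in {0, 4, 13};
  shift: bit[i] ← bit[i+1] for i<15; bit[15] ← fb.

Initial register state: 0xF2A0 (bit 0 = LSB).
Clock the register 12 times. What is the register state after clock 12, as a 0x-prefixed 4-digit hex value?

0x8A5F

reg_0 = 0xF2A0
clock 1: out=0, reg = 0xF950
clock 2: out=0, reg = 0x7CA8
clock 3: out=0, reg = 0xBE54
clock 4: out=0, reg = 0x5F2A
clock 5: out=0, reg = 0x2F95
clock 6: out=1, reg = 0x97CA
clock 7: out=0, reg = 0x4BE5
clock 8: out=1, reg = 0xA5F2
clock 9: out=0, reg = 0x52F9
clock 10: out=1, reg = 0x297C
clock 11: out=0, reg = 0x14BE
clock 12: out=0, reg = 0x8A5F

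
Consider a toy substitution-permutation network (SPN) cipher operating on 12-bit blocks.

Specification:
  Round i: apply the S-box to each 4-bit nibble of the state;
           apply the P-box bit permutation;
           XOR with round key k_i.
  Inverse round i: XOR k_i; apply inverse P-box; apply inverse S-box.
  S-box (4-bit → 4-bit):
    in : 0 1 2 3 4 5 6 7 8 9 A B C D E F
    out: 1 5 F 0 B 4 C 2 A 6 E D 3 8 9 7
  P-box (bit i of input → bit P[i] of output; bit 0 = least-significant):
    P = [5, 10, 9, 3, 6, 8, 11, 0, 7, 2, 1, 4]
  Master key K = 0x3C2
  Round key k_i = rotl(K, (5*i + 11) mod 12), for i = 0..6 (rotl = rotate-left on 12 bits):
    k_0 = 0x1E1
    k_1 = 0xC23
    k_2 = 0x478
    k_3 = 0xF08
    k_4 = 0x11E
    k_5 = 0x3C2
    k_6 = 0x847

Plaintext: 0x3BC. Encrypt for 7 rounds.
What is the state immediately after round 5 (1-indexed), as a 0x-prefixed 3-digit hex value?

0x0B0

s_0 = plaintext = 0x3BC
s_1 = Round(s_0, k_0) = 0xD80
s_2 = Round(s_1, k_1) = 0xD12
s_3 = Round(s_2, k_2) = 0xA00
s_4 = Round(s_3, k_3) = 0xF7E
s_5 = Round(s_4, k_4) = 0x0B0
s_6 = Round(s_5, k_5) = 0xB23
s_7 = Round(s_6, k_6) = 0x194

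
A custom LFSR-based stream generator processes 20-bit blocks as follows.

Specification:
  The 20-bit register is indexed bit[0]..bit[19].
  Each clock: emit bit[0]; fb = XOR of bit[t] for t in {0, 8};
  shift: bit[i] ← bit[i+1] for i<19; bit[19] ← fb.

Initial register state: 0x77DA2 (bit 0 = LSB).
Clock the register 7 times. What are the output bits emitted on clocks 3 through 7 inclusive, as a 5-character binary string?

00010

reg_0 = 0x77DA2
clock 1: out=0, reg = 0xBBED1
clock 2: out=1, reg = 0xDDF68
clock 3: out=0, reg = 0xEEFB4
clock 4: out=0, reg = 0xF77DA
clock 5: out=0, reg = 0xFBBED
clock 6: out=1, reg = 0x7DDF6
clock 7: out=0, reg = 0xBEEFB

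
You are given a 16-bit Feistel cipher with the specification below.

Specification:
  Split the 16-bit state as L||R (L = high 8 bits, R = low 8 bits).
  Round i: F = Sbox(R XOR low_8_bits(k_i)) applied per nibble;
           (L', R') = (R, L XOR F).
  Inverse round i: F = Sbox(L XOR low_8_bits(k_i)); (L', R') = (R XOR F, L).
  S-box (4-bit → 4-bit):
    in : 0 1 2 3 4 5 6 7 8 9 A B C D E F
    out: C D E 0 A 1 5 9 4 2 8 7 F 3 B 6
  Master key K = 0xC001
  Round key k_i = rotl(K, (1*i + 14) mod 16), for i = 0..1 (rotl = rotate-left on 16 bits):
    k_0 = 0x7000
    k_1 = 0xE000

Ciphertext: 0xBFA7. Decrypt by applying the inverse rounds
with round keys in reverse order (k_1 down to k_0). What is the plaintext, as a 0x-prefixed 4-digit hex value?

s_0 = ciphertext = 0xBFA7
s_1 = InvRound(s_0, k_1) = 0xD1BF
s_2 = InvRound(s_1, k_0) = 0x82D1

0x82D1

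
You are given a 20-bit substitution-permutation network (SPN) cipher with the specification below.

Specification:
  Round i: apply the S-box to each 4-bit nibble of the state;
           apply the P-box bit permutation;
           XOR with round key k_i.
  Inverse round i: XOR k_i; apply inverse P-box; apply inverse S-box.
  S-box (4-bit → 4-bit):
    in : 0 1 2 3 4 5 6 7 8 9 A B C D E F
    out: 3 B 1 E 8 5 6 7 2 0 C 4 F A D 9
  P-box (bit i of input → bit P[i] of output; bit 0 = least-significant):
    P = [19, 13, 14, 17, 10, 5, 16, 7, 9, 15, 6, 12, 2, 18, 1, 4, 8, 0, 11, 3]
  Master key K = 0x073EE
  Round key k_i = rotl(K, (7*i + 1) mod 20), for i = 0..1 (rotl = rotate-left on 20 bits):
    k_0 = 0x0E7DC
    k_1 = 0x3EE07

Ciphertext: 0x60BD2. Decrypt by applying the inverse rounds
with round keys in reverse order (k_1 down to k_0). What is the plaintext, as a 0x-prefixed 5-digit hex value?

s_0 = ciphertext = 0x60BD2
s_1 = InvRound(s_0, k_1) = 0x016E6
s_2 = InvRound(s_1, k_0) = 0xFAD86

0xFAD86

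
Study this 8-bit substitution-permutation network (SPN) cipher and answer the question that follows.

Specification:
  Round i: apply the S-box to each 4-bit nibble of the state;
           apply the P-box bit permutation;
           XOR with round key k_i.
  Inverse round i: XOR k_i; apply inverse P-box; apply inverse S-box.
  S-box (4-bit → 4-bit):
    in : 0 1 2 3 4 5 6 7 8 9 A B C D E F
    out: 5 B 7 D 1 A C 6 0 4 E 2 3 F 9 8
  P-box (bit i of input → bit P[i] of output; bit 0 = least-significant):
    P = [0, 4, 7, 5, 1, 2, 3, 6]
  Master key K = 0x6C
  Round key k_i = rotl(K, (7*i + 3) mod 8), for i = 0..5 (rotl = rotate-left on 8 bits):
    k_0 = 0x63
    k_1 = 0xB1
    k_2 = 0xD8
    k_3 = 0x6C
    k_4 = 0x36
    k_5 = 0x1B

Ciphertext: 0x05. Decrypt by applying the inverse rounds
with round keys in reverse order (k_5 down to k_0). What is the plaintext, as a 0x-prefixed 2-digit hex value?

s_0 = ciphertext = 0x05
s_1 = InvRound(s_0, k_5) = 0x2B
s_2 = InvRound(s_1, k_4) = 0x7C
s_3 = InvRound(s_2, k_3) = 0x8B
s_4 = InvRound(s_3, k_2) = 0xEC
s_5 = InvRound(s_4, k_1) = 0xAC
s_6 = InvRound(s_5, k_0) = 0xD0

0xD0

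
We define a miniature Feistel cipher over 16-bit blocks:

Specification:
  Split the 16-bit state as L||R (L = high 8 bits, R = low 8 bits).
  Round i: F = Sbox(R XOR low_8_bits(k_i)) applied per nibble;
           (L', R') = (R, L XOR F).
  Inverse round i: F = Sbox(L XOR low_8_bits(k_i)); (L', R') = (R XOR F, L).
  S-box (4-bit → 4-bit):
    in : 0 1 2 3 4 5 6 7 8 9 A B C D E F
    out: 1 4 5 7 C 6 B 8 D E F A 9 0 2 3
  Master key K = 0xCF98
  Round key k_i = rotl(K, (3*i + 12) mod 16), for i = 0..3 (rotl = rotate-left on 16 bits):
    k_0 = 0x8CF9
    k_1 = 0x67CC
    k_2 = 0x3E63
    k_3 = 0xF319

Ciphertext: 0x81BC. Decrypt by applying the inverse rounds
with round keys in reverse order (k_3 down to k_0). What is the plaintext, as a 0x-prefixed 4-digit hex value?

0xF22C

s_0 = ciphertext = 0x81BC
s_1 = InvRound(s_0, k_3) = 0x5181
s_2 = InvRound(s_1, k_2) = 0xF451
s_3 = InvRound(s_2, k_1) = 0x2CF4
s_4 = InvRound(s_3, k_0) = 0xF22C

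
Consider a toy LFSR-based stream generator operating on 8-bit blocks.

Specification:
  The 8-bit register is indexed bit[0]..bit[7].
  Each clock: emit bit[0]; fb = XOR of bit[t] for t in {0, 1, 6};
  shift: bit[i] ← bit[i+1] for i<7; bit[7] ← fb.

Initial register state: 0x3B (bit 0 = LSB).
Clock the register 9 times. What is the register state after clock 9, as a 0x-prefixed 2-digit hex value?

0x2F

reg_0 = 0x3B
clock 1: out=1, reg = 0x1D
clock 2: out=1, reg = 0x8E
clock 3: out=0, reg = 0xC7
clock 4: out=1, reg = 0xE3
clock 5: out=1, reg = 0xF1
clock 6: out=1, reg = 0x78
clock 7: out=0, reg = 0xBC
clock 8: out=0, reg = 0x5E
clock 9: out=0, reg = 0x2F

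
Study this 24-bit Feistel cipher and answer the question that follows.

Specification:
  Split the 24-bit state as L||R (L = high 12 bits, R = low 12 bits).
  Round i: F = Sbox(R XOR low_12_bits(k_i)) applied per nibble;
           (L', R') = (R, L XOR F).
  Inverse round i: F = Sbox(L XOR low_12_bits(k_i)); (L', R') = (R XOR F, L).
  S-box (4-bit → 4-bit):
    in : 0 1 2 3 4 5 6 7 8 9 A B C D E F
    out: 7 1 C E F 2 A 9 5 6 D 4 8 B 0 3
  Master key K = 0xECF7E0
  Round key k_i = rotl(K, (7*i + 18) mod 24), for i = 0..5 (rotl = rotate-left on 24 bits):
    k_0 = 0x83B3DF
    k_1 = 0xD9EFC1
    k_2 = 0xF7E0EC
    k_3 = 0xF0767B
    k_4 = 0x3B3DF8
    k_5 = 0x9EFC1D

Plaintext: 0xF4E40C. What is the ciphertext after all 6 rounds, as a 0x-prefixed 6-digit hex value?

0x3449F6

s_0 = plaintext = 0xF4E40C
s_1 = Round(s_0, k_0) = 0x40C6F0
s_2 = Round(s_1, k_1) = 0x6F02ED
s_3 = Round(s_2, k_2) = 0x2EDA81
s_4 = Round(s_3, k_3) = 0xA81AD0
s_5 = Round(s_4, k_4) = 0xAD0344
s_6 = Round(s_5, k_5) = 0x3449F6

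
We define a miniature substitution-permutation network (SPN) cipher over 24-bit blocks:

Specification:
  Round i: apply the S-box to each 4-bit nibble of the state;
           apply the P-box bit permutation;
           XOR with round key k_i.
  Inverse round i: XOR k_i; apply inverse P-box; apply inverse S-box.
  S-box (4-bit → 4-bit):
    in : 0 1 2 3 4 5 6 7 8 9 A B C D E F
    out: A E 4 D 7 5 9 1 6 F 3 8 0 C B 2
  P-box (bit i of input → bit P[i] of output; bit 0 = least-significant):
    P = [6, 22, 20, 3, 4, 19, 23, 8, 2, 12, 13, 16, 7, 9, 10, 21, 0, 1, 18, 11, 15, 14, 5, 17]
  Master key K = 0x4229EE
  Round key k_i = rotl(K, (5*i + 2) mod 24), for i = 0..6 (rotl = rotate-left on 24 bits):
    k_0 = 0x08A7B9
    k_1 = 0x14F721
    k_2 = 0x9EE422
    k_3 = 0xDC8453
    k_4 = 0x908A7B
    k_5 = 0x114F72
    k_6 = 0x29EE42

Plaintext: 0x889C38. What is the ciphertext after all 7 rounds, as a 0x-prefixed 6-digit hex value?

0xD687A0

s_0 = plaintext = 0x889C38
s_1 = Round(s_0, k_0) = 0xFCE00B
s_2 = Round(s_1, k_1) = 0x3DA4A9
s_3 = Round(s_2, k_2) = 0xC05EDE
s_4 = Round(s_3, k_3) = 0x1D999D
s_5 = Round(s_4, k_4) = 0x2FF5C7
s_6 = Round(s_5, k_5) = 0x116D14
s_7 = Round(s_6, k_6) = 0xD687A0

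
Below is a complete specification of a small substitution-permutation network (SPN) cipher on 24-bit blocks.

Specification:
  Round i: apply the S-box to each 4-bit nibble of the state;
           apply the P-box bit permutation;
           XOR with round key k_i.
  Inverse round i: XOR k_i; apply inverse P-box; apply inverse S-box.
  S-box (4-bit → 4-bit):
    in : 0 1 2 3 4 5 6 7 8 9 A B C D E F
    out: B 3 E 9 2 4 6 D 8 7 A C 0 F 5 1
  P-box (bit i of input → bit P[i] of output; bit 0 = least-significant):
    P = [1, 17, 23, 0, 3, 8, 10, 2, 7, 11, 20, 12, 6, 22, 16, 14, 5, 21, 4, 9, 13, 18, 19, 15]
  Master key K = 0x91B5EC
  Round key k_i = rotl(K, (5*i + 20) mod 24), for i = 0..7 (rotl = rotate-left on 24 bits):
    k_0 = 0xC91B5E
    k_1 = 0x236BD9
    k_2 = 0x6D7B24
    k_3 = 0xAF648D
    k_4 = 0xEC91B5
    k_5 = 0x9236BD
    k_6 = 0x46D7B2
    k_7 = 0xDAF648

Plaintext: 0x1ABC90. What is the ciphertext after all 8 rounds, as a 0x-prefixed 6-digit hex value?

0x566249

s_0 = plaintext = 0x1ABC90
s_1 = Round(s_0, k_0) = 0xEE7C55
s_2 = Round(s_1, k_1) = 0xAA0FA9
s_3 = Round(s_2, k_2) = 0x8BB8E2
s_4 = Round(s_3, k_3) = 0x2CB294
s_5 = Round(s_4, k_4) = 0xF34CBD
s_6 = Round(s_5, k_5) = 0x50109A
s_7 = Round(s_6, k_6) = 0x2CC85B
s_8 = Round(s_7, k_7) = 0x566249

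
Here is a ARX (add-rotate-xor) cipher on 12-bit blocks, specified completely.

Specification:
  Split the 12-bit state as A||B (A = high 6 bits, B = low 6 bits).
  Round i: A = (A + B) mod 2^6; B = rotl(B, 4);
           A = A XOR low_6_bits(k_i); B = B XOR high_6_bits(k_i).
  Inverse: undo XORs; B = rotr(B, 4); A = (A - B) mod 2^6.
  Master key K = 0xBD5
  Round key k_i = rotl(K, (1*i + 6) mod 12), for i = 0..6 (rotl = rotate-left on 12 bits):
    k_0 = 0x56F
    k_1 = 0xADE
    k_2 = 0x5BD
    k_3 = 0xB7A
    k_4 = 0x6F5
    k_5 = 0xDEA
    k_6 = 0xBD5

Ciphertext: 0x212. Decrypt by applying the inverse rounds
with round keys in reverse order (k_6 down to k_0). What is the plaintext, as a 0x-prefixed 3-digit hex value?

s_0 = ciphertext = 0x212
s_1 = InvRound(s_0, k_6) = 0x9B7
s_2 = InvRound(s_1, k_5) = 0x300
s_3 = InvRound(s_2, k_4) = 0x32D
s_4 = InvRound(s_3, k_3) = 0xD80
s_5 = InvRound(s_4, k_2) = 0xC99
s_6 = InvRound(s_5, k_1) = 0x84B
s_7 = InvRound(s_6, k_0) = 0x579

0x579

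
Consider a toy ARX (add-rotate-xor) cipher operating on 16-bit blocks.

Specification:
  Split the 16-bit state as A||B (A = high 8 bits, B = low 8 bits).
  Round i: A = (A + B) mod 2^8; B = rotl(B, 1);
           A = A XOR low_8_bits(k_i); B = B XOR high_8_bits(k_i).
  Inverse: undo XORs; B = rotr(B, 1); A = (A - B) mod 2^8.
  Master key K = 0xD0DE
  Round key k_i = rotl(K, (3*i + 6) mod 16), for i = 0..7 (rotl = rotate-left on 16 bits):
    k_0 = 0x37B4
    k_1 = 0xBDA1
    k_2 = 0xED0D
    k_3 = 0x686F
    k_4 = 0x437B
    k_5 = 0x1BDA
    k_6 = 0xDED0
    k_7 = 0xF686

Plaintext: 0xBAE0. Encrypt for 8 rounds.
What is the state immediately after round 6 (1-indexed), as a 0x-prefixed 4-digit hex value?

s_0 = plaintext = 0xBAE0
s_1 = Round(s_0, k_0) = 0x2EF6
s_2 = Round(s_1, k_1) = 0x8550
s_3 = Round(s_2, k_2) = 0xD84D
s_4 = Round(s_3, k_3) = 0x4AF2
s_5 = Round(s_4, k_4) = 0x47A6
s_6 = Round(s_5, k_5) = 0x3756
s_7 = Round(s_6, k_6) = 0x5D72
s_8 = Round(s_7, k_7) = 0x4912

0x3756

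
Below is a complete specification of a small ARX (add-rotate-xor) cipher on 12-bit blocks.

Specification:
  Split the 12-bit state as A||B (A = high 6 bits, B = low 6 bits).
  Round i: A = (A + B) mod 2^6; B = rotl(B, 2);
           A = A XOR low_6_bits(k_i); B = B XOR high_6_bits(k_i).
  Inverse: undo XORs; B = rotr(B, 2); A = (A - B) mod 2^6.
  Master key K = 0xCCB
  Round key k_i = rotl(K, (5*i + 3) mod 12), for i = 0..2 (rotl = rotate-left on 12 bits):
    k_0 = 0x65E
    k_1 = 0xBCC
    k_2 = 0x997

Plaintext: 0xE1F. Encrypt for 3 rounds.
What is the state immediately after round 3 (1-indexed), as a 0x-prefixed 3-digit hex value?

0x251

s_0 = plaintext = 0xE1F
s_1 = Round(s_0, k_0) = 0x264
s_2 = Round(s_1, k_1) = 0x87D
s_3 = Round(s_2, k_2) = 0x251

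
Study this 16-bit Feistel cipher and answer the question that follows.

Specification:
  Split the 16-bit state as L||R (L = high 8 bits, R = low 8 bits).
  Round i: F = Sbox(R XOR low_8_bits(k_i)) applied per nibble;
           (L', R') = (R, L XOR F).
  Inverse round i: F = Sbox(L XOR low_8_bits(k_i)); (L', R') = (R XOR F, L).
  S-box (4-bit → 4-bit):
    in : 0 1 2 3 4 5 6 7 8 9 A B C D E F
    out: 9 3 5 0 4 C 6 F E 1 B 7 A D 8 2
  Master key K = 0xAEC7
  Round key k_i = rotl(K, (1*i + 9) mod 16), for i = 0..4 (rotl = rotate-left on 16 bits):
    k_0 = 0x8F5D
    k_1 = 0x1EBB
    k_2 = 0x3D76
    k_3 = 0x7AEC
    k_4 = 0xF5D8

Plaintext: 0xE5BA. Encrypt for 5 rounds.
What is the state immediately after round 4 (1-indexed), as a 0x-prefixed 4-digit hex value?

s_0 = plaintext = 0xE5BA
s_1 = Round(s_0, k_0) = 0xBA6A
s_2 = Round(s_1, k_1) = 0x6A69
s_3 = Round(s_2, k_2) = 0x6958
s_4 = Round(s_3, k_3) = 0x581D
s_5 = Round(s_4, k_4) = 0x1DF4

0x581D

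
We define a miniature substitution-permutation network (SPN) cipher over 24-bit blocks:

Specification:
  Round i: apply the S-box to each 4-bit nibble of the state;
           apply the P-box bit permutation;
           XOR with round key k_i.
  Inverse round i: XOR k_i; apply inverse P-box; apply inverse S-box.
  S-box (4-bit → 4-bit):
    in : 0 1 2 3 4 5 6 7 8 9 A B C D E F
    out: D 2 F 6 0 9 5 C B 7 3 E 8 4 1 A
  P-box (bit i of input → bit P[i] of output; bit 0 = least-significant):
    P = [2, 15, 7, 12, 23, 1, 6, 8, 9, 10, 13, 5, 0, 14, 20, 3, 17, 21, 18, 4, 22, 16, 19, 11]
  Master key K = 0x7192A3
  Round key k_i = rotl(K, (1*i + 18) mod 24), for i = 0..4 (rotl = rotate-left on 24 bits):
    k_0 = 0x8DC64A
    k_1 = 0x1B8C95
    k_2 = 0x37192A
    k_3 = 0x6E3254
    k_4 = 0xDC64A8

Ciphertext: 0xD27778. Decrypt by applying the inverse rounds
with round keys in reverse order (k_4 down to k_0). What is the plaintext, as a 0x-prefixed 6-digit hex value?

s_0 = ciphertext = 0xD27778
s_1 = InvRound(s_0, k_4) = 0xD04E77
s_2 = InvRound(s_1, k_3) = 0x799BAC
s_3 = InvRound(s_2, k_2) = 0x664E19
s_4 = InvRound(s_3, k_1) = 0x93BE49
s_5 = InvRound(s_4, k_0) = 0x769D1C

0x769D1C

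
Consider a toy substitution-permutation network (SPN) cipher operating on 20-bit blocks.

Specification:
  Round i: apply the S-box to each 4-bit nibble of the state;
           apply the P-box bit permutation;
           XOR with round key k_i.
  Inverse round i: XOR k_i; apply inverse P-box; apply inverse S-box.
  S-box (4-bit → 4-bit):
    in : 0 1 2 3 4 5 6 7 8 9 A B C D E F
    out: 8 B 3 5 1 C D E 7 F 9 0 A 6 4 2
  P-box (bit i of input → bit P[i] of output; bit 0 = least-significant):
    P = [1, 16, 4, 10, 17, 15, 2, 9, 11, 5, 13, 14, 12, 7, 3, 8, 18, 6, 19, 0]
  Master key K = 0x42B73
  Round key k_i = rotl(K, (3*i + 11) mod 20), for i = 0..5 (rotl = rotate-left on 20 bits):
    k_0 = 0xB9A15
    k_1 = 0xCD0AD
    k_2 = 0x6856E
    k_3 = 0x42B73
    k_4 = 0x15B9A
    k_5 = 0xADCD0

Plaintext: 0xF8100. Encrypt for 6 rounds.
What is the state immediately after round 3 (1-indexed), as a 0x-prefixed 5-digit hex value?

0xDEC12

s_0 = plaintext = 0xF8100
s_1 = Round(s_0, k_0) = 0xBC4FD
s_2 = Round(s_1, k_1) = 0xD593D
s_3 = Round(s_2, k_2) = 0xDEC12
s_4 = Round(s_3, k_3) = 0xFE919
s_5 = Round(s_4, k_4) = 0x2B5E0
s_6 = Round(s_5, k_5) = 0xEB894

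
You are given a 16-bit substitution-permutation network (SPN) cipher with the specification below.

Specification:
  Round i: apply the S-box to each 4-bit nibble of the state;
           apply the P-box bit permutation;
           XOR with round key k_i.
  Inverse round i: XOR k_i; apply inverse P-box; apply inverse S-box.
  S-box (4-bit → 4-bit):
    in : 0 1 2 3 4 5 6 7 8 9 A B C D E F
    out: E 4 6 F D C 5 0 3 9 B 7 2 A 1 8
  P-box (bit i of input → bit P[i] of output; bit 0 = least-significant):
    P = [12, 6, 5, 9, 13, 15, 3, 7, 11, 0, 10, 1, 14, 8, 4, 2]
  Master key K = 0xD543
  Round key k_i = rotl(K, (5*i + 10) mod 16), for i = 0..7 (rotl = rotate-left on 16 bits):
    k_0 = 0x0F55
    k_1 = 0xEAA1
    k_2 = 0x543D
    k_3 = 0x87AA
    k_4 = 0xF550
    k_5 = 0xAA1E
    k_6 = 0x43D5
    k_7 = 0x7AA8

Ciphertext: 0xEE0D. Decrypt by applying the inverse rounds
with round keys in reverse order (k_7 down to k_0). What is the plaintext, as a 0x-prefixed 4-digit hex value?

s_0 = ciphertext = 0xEE0D
s_1 = InvRound(s_0, k_7) = 0xF2D6
s_2 = InvRound(s_1, k_6) = 0xCD8E
s_3 = InvRound(s_2, k_5) = 0xB19F
s_4 = InvRound(s_3, k_4) = 0x905C
s_5 = InvRound(s_4, k_3) = 0x05F3
s_6 = InvRound(s_5, k_2) = 0xAF58
s_7 = InvRound(s_6, k_1) = 0xB252
s_8 = InvRound(s_7, k_0) = 0xD38E

0xD38E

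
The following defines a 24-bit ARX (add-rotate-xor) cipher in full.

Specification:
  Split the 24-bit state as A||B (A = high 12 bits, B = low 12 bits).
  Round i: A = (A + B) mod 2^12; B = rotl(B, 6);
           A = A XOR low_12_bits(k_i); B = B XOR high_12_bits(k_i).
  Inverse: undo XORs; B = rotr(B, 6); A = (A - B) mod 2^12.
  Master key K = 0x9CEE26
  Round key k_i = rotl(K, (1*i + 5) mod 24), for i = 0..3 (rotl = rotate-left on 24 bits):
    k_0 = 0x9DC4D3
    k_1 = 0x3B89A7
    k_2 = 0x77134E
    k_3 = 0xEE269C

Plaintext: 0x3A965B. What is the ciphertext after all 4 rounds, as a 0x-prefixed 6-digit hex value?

s_0 = plaintext = 0x3A965B
s_1 = Round(s_0, k_0) = 0xED7F05
s_2 = Round(s_1, k_1) = 0x47B2C4
s_3 = Round(s_2, k_2) = 0x47167A
s_4 = Round(s_3, k_3) = 0xC7707B

0xC7707B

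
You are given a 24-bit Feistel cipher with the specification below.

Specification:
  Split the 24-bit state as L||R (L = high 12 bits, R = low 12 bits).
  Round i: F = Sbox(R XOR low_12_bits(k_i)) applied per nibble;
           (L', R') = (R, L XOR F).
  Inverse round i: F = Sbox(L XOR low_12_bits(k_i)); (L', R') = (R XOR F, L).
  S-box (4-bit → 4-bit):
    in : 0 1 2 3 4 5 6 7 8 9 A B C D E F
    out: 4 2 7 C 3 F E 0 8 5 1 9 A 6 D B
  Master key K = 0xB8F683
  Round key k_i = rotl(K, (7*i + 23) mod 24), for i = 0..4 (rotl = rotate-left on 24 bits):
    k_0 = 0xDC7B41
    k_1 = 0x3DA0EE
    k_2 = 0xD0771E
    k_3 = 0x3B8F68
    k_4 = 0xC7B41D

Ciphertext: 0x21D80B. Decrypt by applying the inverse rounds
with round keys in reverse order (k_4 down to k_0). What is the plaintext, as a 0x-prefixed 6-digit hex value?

s_0 = ciphertext = 0x21D80B
s_1 = InvRound(s_0, k_4) = 0x64F21D
s_2 = InvRound(s_1, k_3) = 0x76D64F
s_3 = InvRound(s_2, k_2) = 0x24376D
s_4 = InvRound(s_3, k_1) = 0x07B243
s_5 = InvRound(s_4, k_0) = 0xB8207B

0xB8207B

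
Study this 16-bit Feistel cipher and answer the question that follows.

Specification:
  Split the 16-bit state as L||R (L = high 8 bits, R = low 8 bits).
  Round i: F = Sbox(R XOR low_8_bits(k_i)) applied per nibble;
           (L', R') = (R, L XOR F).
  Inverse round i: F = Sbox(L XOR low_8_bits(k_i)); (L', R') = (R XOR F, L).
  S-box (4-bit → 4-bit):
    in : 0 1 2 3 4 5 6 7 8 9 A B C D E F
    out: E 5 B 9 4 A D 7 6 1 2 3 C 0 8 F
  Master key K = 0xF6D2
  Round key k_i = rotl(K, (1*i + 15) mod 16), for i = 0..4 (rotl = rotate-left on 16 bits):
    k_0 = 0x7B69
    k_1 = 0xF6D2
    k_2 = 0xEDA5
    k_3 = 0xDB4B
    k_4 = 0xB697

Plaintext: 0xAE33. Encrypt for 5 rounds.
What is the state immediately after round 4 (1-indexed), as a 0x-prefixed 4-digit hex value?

0x1494

s_0 = plaintext = 0xAE33
s_1 = Round(s_0, k_0) = 0x330C
s_2 = Round(s_1, k_1) = 0x0C3B
s_3 = Round(s_2, k_2) = 0x3B14
s_4 = Round(s_3, k_3) = 0x1494
s_5 = Round(s_4, k_4) = 0x94FD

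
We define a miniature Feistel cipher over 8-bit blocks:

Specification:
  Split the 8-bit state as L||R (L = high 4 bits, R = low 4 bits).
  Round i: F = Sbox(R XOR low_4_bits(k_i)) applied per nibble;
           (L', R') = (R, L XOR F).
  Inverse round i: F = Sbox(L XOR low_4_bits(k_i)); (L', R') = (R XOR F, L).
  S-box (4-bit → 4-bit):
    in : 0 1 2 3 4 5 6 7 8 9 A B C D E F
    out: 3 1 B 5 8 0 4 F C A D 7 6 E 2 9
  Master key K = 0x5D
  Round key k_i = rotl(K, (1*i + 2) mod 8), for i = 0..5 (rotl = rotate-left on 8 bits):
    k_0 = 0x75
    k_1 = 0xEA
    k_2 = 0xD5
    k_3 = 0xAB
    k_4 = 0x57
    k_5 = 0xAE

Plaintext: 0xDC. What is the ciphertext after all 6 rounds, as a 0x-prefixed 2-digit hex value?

s_0 = plaintext = 0xDC
s_1 = Round(s_0, k_0) = 0xC7
s_2 = Round(s_1, k_1) = 0x72
s_3 = Round(s_2, k_2) = 0x28
s_4 = Round(s_3, k_3) = 0x87
s_5 = Round(s_4, k_4) = 0x7B
s_6 = Round(s_5, k_5) = 0xB7

0xB7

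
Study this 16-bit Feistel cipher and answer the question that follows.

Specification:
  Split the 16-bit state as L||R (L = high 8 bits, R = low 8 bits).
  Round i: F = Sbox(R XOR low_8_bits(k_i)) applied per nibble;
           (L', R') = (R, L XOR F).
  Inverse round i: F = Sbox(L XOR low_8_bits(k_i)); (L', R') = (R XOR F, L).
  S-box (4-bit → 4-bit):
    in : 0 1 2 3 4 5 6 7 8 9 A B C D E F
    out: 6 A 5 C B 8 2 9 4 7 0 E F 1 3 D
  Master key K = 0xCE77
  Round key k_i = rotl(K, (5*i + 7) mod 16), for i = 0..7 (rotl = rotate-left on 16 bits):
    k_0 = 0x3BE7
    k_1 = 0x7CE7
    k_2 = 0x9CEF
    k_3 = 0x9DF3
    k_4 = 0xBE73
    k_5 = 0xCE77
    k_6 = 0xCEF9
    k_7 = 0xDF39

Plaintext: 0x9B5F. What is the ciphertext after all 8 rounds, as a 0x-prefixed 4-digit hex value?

0x2171

s_0 = plaintext = 0x9B5F
s_1 = Round(s_0, k_0) = 0x5F7F
s_2 = Round(s_1, k_1) = 0x7F2B
s_3 = Round(s_2, k_2) = 0x2B84
s_4 = Round(s_3, k_3) = 0x84B2
s_5 = Round(s_4, k_4) = 0xB27E
s_6 = Round(s_5, k_5) = 0x7ED5
s_7 = Round(s_6, k_6) = 0xD521
s_8 = Round(s_7, k_7) = 0x2171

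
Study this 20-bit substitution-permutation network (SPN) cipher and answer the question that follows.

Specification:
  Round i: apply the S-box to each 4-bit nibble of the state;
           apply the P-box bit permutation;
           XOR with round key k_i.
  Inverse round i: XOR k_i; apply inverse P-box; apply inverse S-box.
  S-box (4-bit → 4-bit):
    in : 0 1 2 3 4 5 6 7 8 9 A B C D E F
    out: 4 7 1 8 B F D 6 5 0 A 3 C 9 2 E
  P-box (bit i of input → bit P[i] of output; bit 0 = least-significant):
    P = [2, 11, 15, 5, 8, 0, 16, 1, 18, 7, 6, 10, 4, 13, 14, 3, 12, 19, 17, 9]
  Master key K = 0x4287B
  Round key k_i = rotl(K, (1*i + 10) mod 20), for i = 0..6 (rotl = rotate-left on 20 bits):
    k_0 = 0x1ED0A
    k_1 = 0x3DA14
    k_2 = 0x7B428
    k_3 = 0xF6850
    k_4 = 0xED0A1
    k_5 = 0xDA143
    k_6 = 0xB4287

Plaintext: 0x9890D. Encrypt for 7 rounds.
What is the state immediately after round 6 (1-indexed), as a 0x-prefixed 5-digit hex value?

s_0 = plaintext = 0x9890D
s_1 = Round(s_0, k_0) = 0x0AD3E
s_2 = Round(s_1, k_1) = 0x5F61E
s_3 = Round(s_2, k_2) = 0x8CB61
s_4 = Round(s_3, k_3) = 0x8B1DE
s_5 = Round(s_4, k_4) = 0x8E973
s_6 = Round(s_5, k_5) = 0xE9162
s_7 = Round(s_6, k_6) = 0x64341

0xE9162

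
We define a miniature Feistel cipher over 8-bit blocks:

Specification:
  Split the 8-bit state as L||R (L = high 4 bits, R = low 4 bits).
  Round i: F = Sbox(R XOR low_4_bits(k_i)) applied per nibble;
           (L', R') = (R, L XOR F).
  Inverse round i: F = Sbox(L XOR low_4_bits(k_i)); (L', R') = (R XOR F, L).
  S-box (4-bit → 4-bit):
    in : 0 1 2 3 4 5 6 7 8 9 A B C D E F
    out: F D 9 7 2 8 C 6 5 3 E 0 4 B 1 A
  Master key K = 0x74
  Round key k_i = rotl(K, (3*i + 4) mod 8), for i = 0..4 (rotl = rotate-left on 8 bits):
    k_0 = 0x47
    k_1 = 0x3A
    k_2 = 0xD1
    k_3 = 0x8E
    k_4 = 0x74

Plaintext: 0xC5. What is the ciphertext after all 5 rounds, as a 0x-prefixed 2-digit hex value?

s_0 = plaintext = 0xC5
s_1 = Round(s_0, k_0) = 0x55
s_2 = Round(s_1, k_1) = 0x5F
s_3 = Round(s_2, k_2) = 0xF4
s_4 = Round(s_3, k_3) = 0x41
s_5 = Round(s_4, k_4) = 0x1C

0x1C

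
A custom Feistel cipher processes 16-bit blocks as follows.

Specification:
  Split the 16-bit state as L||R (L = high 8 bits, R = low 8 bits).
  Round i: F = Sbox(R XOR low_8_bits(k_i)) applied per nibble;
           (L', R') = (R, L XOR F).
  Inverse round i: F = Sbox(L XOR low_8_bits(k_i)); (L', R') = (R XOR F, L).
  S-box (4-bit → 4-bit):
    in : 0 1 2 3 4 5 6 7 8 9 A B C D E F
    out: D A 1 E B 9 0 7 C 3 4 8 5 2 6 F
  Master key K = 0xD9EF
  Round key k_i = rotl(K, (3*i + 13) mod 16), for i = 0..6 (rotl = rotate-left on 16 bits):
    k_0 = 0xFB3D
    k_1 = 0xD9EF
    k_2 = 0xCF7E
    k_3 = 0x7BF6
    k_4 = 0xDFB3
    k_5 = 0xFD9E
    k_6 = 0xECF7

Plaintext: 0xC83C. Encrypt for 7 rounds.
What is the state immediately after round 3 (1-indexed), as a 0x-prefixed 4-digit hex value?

0xCE9F

s_0 = plaintext = 0xC83C
s_1 = Round(s_0, k_0) = 0x3C12
s_2 = Round(s_1, k_1) = 0x12CE
s_3 = Round(s_2, k_2) = 0xCE9F
s_4 = Round(s_3, k_3) = 0x9FCD
s_5 = Round(s_4, k_4) = 0xCDE9
s_6 = Round(s_5, k_5) = 0xE9BA
s_7 = Round(s_6, k_6) = 0xBA5B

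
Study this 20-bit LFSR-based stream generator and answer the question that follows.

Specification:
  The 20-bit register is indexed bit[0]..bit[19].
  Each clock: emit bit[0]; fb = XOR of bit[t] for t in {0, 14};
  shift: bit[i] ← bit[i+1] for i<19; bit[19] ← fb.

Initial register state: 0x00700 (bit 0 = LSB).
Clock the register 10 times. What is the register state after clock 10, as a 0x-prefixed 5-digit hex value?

reg_0 = 0x00700
clock 1: out=0, reg = 0x00380
clock 2: out=0, reg = 0x001C0
clock 3: out=0, reg = 0x000E0
clock 4: out=0, reg = 0x00070
clock 5: out=0, reg = 0x00038
clock 6: out=0, reg = 0x0001C
clock 7: out=0, reg = 0x0000E
clock 8: out=0, reg = 0x00007
clock 9: out=1, reg = 0x80003
clock 10: out=1, reg = 0xC0001

0xC0001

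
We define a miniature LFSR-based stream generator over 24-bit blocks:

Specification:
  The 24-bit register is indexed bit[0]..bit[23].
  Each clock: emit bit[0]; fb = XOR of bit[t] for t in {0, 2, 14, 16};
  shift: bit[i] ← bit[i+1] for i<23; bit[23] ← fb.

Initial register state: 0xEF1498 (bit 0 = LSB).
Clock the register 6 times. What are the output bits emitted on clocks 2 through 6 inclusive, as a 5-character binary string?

reg_0 = 0xEF1498
clock 1: out=0, reg = 0xF78A4C
clock 2: out=0, reg = 0x7BC526
clock 3: out=0, reg = 0xBDE293
clock 4: out=1, reg = 0xDEF149
clock 5: out=1, reg = 0x6F78A4
clock 6: out=0, reg = 0xB7BC52

00110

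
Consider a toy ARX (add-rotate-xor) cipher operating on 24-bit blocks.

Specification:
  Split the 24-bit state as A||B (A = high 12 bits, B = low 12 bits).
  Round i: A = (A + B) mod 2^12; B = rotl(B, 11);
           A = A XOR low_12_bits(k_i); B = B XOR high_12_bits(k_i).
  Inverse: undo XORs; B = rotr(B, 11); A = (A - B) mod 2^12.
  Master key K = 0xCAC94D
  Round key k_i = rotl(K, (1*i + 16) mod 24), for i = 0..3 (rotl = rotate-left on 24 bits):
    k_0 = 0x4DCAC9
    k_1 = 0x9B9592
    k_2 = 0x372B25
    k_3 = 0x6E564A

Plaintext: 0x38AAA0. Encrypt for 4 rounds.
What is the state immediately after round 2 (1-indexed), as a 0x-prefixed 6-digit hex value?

s_0 = plaintext = 0x38AAA0
s_1 = Round(s_0, k_0) = 0x4E318C
s_2 = Round(s_1, k_1) = 0x3FD97F
s_3 = Round(s_2, k_2) = 0x659FCD
s_4 = Round(s_3, k_3) = 0x06C903

0x3FD97F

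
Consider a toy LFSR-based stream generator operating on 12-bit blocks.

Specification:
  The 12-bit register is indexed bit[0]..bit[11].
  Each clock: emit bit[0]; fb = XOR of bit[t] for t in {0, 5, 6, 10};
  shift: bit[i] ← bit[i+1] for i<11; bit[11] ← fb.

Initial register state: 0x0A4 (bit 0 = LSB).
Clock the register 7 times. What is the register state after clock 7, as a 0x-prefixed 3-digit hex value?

0x3E1

reg_0 = 0x0A4
clock 1: out=0, reg = 0x852
clock 2: out=0, reg = 0xC29
clock 3: out=1, reg = 0xE14
clock 4: out=0, reg = 0xF0A
clock 5: out=0, reg = 0xF85
clock 6: out=1, reg = 0x7C2
clock 7: out=0, reg = 0x3E1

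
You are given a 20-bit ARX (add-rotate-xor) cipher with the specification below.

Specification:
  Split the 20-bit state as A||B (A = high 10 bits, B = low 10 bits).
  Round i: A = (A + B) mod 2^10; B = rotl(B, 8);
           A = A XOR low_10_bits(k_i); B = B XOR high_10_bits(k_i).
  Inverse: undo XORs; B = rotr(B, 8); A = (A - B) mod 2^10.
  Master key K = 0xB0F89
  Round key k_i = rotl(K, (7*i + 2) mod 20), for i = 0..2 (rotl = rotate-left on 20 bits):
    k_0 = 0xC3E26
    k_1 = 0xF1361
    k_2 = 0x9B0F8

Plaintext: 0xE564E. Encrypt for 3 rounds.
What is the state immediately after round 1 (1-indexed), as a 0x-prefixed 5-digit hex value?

0xF159C

s_0 = plaintext = 0xE564E
s_1 = Round(s_0, k_0) = 0xF159C
s_2 = Round(s_1, k_1) = 0x803A3
s_3 = Round(s_2, k_2) = 0x56D84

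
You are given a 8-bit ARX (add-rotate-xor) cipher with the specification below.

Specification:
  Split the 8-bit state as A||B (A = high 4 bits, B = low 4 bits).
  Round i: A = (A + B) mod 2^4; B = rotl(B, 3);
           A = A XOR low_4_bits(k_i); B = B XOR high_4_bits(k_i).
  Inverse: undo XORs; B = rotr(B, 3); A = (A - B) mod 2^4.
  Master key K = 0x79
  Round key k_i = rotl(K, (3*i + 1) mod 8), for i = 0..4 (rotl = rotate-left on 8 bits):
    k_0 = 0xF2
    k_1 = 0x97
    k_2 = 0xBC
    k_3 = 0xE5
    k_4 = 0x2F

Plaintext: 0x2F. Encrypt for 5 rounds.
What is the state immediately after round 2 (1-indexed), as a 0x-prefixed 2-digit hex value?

0x49

s_0 = plaintext = 0x2F
s_1 = Round(s_0, k_0) = 0x30
s_2 = Round(s_1, k_1) = 0x49
s_3 = Round(s_2, k_2) = 0x17
s_4 = Round(s_3, k_3) = 0xD5
s_5 = Round(s_4, k_4) = 0xD8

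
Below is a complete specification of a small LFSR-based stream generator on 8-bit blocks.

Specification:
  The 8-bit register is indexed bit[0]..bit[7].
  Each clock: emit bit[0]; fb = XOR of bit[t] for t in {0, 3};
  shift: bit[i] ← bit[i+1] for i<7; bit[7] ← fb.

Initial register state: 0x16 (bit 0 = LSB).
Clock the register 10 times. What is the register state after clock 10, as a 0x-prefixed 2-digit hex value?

0xA5

reg_0 = 0x16
clock 1: out=0, reg = 0x0B
clock 2: out=1, reg = 0x05
clock 3: out=1, reg = 0x82
clock 4: out=0, reg = 0x41
clock 5: out=1, reg = 0xA0
clock 6: out=0, reg = 0x50
clock 7: out=0, reg = 0x28
clock 8: out=0, reg = 0x94
clock 9: out=0, reg = 0x4A
clock 10: out=0, reg = 0xA5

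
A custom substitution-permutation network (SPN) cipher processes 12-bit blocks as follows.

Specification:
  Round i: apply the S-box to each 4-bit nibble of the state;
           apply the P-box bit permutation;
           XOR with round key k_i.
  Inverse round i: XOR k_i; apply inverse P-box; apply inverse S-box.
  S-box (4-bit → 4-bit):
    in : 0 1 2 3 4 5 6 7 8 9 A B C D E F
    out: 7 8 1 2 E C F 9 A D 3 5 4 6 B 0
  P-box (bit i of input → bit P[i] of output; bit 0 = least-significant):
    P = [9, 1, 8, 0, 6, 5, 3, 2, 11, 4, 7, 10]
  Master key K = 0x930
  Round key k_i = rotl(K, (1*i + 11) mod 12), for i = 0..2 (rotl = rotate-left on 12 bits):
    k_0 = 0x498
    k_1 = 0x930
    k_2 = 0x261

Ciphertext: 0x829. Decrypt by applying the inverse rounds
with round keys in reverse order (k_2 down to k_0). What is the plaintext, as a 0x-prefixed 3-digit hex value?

0x70B

s_0 = ciphertext = 0x829
s_1 = InvRound(s_0, k_2) = 0x2B2
s_2 = InvRound(s_1, k_1) = 0xBF0
s_3 = InvRound(s_2, k_0) = 0x70B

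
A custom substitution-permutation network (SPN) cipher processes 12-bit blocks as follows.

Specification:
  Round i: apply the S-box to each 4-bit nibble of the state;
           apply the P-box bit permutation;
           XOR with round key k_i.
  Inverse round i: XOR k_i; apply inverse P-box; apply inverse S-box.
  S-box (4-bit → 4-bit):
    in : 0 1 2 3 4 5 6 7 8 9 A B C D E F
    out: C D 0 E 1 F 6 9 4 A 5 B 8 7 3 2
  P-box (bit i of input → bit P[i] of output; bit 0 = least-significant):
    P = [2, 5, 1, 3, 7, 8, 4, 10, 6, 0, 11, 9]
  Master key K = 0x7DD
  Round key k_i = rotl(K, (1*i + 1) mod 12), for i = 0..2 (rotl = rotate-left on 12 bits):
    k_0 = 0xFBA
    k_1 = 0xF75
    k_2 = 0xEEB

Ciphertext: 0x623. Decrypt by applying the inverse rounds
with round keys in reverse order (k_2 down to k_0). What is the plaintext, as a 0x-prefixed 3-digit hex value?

0xF48

s_0 = ciphertext = 0x623
s_1 = InvRound(s_0, k_2) = 0xA4C
s_2 = InvRound(s_1, k_1) = 0xF39
s_3 = InvRound(s_2, k_0) = 0xF48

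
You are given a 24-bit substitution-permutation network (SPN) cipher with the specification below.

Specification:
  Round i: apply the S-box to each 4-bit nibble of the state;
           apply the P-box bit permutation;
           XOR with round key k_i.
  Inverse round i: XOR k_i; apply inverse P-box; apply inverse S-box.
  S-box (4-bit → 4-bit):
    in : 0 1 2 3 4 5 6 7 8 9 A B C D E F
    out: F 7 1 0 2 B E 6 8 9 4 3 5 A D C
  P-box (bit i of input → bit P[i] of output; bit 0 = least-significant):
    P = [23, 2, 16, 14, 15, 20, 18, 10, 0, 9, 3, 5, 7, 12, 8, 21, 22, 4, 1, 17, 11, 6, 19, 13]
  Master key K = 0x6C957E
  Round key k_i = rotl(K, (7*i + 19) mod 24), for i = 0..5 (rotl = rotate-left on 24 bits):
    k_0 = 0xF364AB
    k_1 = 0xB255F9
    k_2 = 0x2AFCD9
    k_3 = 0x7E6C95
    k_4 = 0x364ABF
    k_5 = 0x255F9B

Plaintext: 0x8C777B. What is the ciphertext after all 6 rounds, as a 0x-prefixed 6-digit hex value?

0x504854

s_0 = plaintext = 0x8C777B
s_1 = Round(s_0, k_0) = 0x2757A5
s_2 = Round(s_1, k_1) = 0x160F67
s_3 = Round(s_2, k_2) = 0x15E127
s_4 = Round(s_3, k_3) = 0x15E748
s_5 = Round(s_4, k_4) = 0x4C0167
s_6 = Round(s_5, k_5) = 0x504854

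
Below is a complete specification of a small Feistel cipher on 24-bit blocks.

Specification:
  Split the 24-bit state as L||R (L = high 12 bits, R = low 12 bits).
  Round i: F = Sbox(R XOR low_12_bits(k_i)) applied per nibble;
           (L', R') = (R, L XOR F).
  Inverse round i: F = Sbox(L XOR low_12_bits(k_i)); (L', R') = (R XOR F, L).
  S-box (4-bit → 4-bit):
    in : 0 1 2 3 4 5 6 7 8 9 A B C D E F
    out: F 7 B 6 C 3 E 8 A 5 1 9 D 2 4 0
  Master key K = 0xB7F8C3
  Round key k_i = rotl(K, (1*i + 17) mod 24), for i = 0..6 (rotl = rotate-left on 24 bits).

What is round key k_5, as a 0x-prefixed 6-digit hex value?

0xEDFE30

K = 0xB7F8C3
k_0 = rotl(K, (1*0+17) mod 24) = rotl(K, 17) = 0x876FF1
k_1 = rotl(K, (1*1+17) mod 24) = rotl(K, 18) = 0x0EDFE3
k_2 = rotl(K, (1*2+17) mod 24) = rotl(K, 19) = 0x1DBFC6
k_3 = rotl(K, (1*3+17) mod 24) = rotl(K, 20) = 0x3B7F8C
k_4 = rotl(K, (1*4+17) mod 24) = rotl(K, 21) = 0x76FF18
k_5 = rotl(K, (1*5+17) mod 24) = rotl(K, 22) = 0xEDFE30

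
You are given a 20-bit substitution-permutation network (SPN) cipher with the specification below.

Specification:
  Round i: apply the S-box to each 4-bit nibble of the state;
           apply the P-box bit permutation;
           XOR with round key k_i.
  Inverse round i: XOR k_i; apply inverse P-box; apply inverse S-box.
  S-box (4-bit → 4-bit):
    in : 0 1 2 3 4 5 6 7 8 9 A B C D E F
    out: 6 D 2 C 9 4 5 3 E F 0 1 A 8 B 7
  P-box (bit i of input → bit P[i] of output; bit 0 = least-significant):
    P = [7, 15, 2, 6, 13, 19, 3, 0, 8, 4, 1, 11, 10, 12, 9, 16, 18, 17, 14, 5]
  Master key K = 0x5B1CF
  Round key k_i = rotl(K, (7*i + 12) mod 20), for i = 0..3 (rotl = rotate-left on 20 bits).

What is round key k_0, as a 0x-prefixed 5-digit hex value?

K = 0x5B1CF
k_0 = rotl(K, (7*0+12) mod 20) = rotl(K, 12) = 0xCF5B1

0xCF5B1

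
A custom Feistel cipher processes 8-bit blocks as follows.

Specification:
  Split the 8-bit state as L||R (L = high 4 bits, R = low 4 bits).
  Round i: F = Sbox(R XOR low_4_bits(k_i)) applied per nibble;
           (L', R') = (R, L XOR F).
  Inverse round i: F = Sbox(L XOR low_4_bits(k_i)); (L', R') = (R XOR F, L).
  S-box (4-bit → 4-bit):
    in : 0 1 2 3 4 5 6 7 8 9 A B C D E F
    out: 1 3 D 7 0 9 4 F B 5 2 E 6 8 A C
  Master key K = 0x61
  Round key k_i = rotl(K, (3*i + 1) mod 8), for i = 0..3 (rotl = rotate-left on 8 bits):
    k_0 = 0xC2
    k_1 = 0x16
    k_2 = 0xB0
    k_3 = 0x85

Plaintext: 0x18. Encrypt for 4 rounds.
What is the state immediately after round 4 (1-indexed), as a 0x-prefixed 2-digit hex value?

0x08

s_0 = plaintext = 0x18
s_1 = Round(s_0, k_0) = 0x83
s_2 = Round(s_1, k_1) = 0x31
s_3 = Round(s_2, k_2) = 0x10
s_4 = Round(s_3, k_3) = 0x08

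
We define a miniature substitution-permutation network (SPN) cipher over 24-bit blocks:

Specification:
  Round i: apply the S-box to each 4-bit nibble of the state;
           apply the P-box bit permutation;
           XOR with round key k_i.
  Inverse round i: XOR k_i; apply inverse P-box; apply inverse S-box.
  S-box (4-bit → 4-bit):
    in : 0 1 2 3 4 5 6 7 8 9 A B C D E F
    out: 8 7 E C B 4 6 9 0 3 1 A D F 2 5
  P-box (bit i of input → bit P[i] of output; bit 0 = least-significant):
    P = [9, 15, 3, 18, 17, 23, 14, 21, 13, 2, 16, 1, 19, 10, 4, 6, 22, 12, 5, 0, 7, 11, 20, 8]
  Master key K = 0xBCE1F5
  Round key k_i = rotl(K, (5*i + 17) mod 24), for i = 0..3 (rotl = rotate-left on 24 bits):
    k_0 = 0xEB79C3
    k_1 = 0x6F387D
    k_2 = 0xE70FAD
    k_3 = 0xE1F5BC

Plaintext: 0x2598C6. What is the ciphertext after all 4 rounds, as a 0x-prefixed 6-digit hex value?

0xFEFBB1

s_0 = plaintext = 0x2598C6
s_1 = Round(s_0, k_0) = 0xD1B4EB
s_2 = Round(s_1, k_1) = 0xBB859B
s_3 = Round(s_2, k_2) = 0x6096AC
s_4 = Round(s_3, k_3) = 0xFEFBB1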